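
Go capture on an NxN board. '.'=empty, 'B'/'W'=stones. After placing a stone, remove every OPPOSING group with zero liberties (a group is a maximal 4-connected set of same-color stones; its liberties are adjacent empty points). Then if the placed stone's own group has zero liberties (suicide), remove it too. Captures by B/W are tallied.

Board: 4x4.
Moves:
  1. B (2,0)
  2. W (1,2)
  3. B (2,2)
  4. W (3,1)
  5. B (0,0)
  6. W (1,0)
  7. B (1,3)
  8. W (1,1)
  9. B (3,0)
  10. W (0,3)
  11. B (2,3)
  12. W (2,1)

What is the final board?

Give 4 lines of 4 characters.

Move 1: B@(2,0) -> caps B=0 W=0
Move 2: W@(1,2) -> caps B=0 W=0
Move 3: B@(2,2) -> caps B=0 W=0
Move 4: W@(3,1) -> caps B=0 W=0
Move 5: B@(0,0) -> caps B=0 W=0
Move 6: W@(1,0) -> caps B=0 W=0
Move 7: B@(1,3) -> caps B=0 W=0
Move 8: W@(1,1) -> caps B=0 W=0
Move 9: B@(3,0) -> caps B=0 W=0
Move 10: W@(0,3) -> caps B=0 W=0
Move 11: B@(2,3) -> caps B=0 W=0
Move 12: W@(2,1) -> caps B=0 W=2

Answer: B..W
WWWB
.WBB
.W..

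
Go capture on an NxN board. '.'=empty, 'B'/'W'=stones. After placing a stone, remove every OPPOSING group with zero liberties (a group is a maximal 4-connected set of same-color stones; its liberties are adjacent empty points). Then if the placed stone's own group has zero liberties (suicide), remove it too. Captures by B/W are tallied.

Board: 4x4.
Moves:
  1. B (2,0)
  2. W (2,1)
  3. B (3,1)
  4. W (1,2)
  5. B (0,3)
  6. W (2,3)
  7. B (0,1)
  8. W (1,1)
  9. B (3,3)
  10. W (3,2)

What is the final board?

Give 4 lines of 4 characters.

Move 1: B@(2,0) -> caps B=0 W=0
Move 2: W@(2,1) -> caps B=0 W=0
Move 3: B@(3,1) -> caps B=0 W=0
Move 4: W@(1,2) -> caps B=0 W=0
Move 5: B@(0,3) -> caps B=0 W=0
Move 6: W@(2,3) -> caps B=0 W=0
Move 7: B@(0,1) -> caps B=0 W=0
Move 8: W@(1,1) -> caps B=0 W=0
Move 9: B@(3,3) -> caps B=0 W=0
Move 10: W@(3,2) -> caps B=0 W=1

Answer: .B.B
.WW.
BW.W
.BW.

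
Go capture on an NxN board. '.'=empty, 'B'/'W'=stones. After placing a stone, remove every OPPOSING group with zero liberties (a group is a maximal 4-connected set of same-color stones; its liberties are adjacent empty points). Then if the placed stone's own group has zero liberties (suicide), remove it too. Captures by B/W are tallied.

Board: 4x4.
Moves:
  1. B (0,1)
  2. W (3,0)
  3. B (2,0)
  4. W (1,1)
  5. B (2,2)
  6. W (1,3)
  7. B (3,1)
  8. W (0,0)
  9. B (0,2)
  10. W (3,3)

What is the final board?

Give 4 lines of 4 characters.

Answer: WBB.
.W.W
B.B.
.B.W

Derivation:
Move 1: B@(0,1) -> caps B=0 W=0
Move 2: W@(3,0) -> caps B=0 W=0
Move 3: B@(2,0) -> caps B=0 W=0
Move 4: W@(1,1) -> caps B=0 W=0
Move 5: B@(2,2) -> caps B=0 W=0
Move 6: W@(1,3) -> caps B=0 W=0
Move 7: B@(3,1) -> caps B=1 W=0
Move 8: W@(0,0) -> caps B=1 W=0
Move 9: B@(0,2) -> caps B=1 W=0
Move 10: W@(3,3) -> caps B=1 W=0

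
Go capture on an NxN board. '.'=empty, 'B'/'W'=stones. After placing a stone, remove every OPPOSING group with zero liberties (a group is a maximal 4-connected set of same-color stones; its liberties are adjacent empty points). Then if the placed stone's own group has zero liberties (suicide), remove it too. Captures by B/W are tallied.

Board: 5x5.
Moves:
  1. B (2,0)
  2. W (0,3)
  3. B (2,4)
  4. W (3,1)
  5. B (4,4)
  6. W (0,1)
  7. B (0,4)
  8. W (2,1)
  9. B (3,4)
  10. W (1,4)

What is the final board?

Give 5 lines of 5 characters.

Move 1: B@(2,0) -> caps B=0 W=0
Move 2: W@(0,3) -> caps B=0 W=0
Move 3: B@(2,4) -> caps B=0 W=0
Move 4: W@(3,1) -> caps B=0 W=0
Move 5: B@(4,4) -> caps B=0 W=0
Move 6: W@(0,1) -> caps B=0 W=0
Move 7: B@(0,4) -> caps B=0 W=0
Move 8: W@(2,1) -> caps B=0 W=0
Move 9: B@(3,4) -> caps B=0 W=0
Move 10: W@(1,4) -> caps B=0 W=1

Answer: .W.W.
....W
BW..B
.W..B
....B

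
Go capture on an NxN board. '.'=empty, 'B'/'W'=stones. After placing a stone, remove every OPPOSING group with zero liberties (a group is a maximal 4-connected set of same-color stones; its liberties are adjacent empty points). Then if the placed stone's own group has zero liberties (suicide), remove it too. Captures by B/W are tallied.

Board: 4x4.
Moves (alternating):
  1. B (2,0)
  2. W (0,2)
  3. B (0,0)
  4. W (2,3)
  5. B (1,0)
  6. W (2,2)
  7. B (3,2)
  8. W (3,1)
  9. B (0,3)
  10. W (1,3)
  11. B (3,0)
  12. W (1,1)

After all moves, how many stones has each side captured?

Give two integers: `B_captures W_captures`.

Answer: 0 1

Derivation:
Move 1: B@(2,0) -> caps B=0 W=0
Move 2: W@(0,2) -> caps B=0 W=0
Move 3: B@(0,0) -> caps B=0 W=0
Move 4: W@(2,3) -> caps B=0 W=0
Move 5: B@(1,0) -> caps B=0 W=0
Move 6: W@(2,2) -> caps B=0 W=0
Move 7: B@(3,2) -> caps B=0 W=0
Move 8: W@(3,1) -> caps B=0 W=0
Move 9: B@(0,3) -> caps B=0 W=0
Move 10: W@(1,3) -> caps B=0 W=1
Move 11: B@(3,0) -> caps B=0 W=1
Move 12: W@(1,1) -> caps B=0 W=1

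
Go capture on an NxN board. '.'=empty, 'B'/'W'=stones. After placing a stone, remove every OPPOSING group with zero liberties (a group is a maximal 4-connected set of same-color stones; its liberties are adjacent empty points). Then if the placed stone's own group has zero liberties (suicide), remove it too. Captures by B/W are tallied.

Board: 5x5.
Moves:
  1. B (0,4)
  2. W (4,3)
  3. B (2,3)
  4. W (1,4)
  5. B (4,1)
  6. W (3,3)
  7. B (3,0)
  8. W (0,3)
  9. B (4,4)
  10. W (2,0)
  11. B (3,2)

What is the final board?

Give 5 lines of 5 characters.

Move 1: B@(0,4) -> caps B=0 W=0
Move 2: W@(4,3) -> caps B=0 W=0
Move 3: B@(2,3) -> caps B=0 W=0
Move 4: W@(1,4) -> caps B=0 W=0
Move 5: B@(4,1) -> caps B=0 W=0
Move 6: W@(3,3) -> caps B=0 W=0
Move 7: B@(3,0) -> caps B=0 W=0
Move 8: W@(0,3) -> caps B=0 W=1
Move 9: B@(4,4) -> caps B=0 W=1
Move 10: W@(2,0) -> caps B=0 W=1
Move 11: B@(3,2) -> caps B=0 W=1

Answer: ...W.
....W
W..B.
B.BW.
.B.WB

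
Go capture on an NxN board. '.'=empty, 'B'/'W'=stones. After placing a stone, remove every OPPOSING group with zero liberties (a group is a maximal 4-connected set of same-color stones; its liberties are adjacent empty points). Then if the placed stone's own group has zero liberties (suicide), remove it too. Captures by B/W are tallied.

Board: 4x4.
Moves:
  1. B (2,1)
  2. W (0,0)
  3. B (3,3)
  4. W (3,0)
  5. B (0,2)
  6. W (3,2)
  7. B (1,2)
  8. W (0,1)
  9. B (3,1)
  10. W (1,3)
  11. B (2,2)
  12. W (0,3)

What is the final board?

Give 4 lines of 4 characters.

Answer: WWBW
..BW
.BB.
WB.B

Derivation:
Move 1: B@(2,1) -> caps B=0 W=0
Move 2: W@(0,0) -> caps B=0 W=0
Move 3: B@(3,3) -> caps B=0 W=0
Move 4: W@(3,0) -> caps B=0 W=0
Move 5: B@(0,2) -> caps B=0 W=0
Move 6: W@(3,2) -> caps B=0 W=0
Move 7: B@(1,2) -> caps B=0 W=0
Move 8: W@(0,1) -> caps B=0 W=0
Move 9: B@(3,1) -> caps B=0 W=0
Move 10: W@(1,3) -> caps B=0 W=0
Move 11: B@(2,2) -> caps B=1 W=0
Move 12: W@(0,3) -> caps B=1 W=0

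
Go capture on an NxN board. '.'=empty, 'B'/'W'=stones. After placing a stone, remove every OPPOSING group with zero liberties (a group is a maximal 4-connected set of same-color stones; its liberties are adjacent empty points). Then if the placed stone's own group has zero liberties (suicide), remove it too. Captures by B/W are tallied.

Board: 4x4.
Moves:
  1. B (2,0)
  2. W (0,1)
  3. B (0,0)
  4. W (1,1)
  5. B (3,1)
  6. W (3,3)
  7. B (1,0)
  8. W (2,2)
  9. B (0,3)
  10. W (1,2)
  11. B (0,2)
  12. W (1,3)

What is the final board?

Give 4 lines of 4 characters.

Move 1: B@(2,0) -> caps B=0 W=0
Move 2: W@(0,1) -> caps B=0 W=0
Move 3: B@(0,0) -> caps B=0 W=0
Move 4: W@(1,1) -> caps B=0 W=0
Move 5: B@(3,1) -> caps B=0 W=0
Move 6: W@(3,3) -> caps B=0 W=0
Move 7: B@(1,0) -> caps B=0 W=0
Move 8: W@(2,2) -> caps B=0 W=0
Move 9: B@(0,3) -> caps B=0 W=0
Move 10: W@(1,2) -> caps B=0 W=0
Move 11: B@(0,2) -> caps B=0 W=0
Move 12: W@(1,3) -> caps B=0 W=2

Answer: BW..
BWWW
B.W.
.B.W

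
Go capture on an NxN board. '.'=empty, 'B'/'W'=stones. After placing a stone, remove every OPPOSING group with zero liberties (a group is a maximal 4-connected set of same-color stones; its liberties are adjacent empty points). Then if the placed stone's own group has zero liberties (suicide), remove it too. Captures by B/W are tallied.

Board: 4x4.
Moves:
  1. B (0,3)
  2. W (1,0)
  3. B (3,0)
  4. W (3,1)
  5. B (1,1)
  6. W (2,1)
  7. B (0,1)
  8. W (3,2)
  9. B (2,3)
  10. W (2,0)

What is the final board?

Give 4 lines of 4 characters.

Answer: .B.B
WB..
WW.B
.WW.

Derivation:
Move 1: B@(0,3) -> caps B=0 W=0
Move 2: W@(1,0) -> caps B=0 W=0
Move 3: B@(3,0) -> caps B=0 W=0
Move 4: W@(3,1) -> caps B=0 W=0
Move 5: B@(1,1) -> caps B=0 W=0
Move 6: W@(2,1) -> caps B=0 W=0
Move 7: B@(0,1) -> caps B=0 W=0
Move 8: W@(3,2) -> caps B=0 W=0
Move 9: B@(2,3) -> caps B=0 W=0
Move 10: W@(2,0) -> caps B=0 W=1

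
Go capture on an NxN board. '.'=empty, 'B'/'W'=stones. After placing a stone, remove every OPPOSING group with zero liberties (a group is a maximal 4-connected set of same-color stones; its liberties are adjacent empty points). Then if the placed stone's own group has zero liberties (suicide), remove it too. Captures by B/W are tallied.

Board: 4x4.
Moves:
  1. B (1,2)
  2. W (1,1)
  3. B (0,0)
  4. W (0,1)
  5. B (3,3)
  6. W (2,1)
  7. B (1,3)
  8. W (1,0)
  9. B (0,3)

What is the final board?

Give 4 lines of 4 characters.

Move 1: B@(1,2) -> caps B=0 W=0
Move 2: W@(1,1) -> caps B=0 W=0
Move 3: B@(0,0) -> caps B=0 W=0
Move 4: W@(0,1) -> caps B=0 W=0
Move 5: B@(3,3) -> caps B=0 W=0
Move 6: W@(2,1) -> caps B=0 W=0
Move 7: B@(1,3) -> caps B=0 W=0
Move 8: W@(1,0) -> caps B=0 W=1
Move 9: B@(0,3) -> caps B=0 W=1

Answer: .W.B
WWBB
.W..
...B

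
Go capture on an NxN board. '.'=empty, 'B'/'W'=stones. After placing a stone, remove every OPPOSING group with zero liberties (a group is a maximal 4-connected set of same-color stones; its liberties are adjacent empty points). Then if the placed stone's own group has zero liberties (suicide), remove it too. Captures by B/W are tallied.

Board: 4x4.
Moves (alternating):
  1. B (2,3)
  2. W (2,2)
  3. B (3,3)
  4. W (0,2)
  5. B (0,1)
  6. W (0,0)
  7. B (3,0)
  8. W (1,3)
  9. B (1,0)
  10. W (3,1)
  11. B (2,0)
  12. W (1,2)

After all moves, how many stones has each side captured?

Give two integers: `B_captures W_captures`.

Answer: 1 0

Derivation:
Move 1: B@(2,3) -> caps B=0 W=0
Move 2: W@(2,2) -> caps B=0 W=0
Move 3: B@(3,3) -> caps B=0 W=0
Move 4: W@(0,2) -> caps B=0 W=0
Move 5: B@(0,1) -> caps B=0 W=0
Move 6: W@(0,0) -> caps B=0 W=0
Move 7: B@(3,0) -> caps B=0 W=0
Move 8: W@(1,3) -> caps B=0 W=0
Move 9: B@(1,0) -> caps B=1 W=0
Move 10: W@(3,1) -> caps B=1 W=0
Move 11: B@(2,0) -> caps B=1 W=0
Move 12: W@(1,2) -> caps B=1 W=0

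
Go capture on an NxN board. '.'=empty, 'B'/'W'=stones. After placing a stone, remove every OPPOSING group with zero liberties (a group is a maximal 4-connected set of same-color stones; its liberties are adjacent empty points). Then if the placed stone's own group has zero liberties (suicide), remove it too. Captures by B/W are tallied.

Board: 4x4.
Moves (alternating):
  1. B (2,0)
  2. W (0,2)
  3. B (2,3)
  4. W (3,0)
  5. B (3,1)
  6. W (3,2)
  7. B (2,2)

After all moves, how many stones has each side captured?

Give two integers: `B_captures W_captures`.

Answer: 1 0

Derivation:
Move 1: B@(2,0) -> caps B=0 W=0
Move 2: W@(0,2) -> caps B=0 W=0
Move 3: B@(2,3) -> caps B=0 W=0
Move 4: W@(3,0) -> caps B=0 W=0
Move 5: B@(3,1) -> caps B=1 W=0
Move 6: W@(3,2) -> caps B=1 W=0
Move 7: B@(2,2) -> caps B=1 W=0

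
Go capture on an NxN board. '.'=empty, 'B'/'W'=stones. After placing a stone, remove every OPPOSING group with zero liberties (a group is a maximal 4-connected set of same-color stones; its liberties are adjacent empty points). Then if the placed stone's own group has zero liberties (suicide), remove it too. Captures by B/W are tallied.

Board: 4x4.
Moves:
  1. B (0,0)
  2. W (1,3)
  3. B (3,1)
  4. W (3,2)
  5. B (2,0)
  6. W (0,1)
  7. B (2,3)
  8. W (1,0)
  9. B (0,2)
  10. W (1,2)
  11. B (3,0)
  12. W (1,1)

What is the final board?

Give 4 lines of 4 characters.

Move 1: B@(0,0) -> caps B=0 W=0
Move 2: W@(1,3) -> caps B=0 W=0
Move 3: B@(3,1) -> caps B=0 W=0
Move 4: W@(3,2) -> caps B=0 W=0
Move 5: B@(2,0) -> caps B=0 W=0
Move 6: W@(0,1) -> caps B=0 W=0
Move 7: B@(2,3) -> caps B=0 W=0
Move 8: W@(1,0) -> caps B=0 W=1
Move 9: B@(0,2) -> caps B=0 W=1
Move 10: W@(1,2) -> caps B=0 W=1
Move 11: B@(3,0) -> caps B=0 W=1
Move 12: W@(1,1) -> caps B=0 W=1

Answer: .WB.
WWWW
B..B
BBW.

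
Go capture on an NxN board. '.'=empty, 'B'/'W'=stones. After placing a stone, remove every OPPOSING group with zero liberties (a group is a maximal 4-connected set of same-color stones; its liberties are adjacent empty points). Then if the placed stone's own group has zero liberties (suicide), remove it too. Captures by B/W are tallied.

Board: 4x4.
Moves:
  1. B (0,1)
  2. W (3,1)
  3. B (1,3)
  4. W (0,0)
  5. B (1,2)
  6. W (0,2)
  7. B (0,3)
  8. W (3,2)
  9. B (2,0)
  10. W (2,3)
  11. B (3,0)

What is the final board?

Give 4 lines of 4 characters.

Move 1: B@(0,1) -> caps B=0 W=0
Move 2: W@(3,1) -> caps B=0 W=0
Move 3: B@(1,3) -> caps B=0 W=0
Move 4: W@(0,0) -> caps B=0 W=0
Move 5: B@(1,2) -> caps B=0 W=0
Move 6: W@(0,2) -> caps B=0 W=0
Move 7: B@(0,3) -> caps B=1 W=0
Move 8: W@(3,2) -> caps B=1 W=0
Move 9: B@(2,0) -> caps B=1 W=0
Move 10: W@(2,3) -> caps B=1 W=0
Move 11: B@(3,0) -> caps B=1 W=0

Answer: WB.B
..BB
B..W
BWW.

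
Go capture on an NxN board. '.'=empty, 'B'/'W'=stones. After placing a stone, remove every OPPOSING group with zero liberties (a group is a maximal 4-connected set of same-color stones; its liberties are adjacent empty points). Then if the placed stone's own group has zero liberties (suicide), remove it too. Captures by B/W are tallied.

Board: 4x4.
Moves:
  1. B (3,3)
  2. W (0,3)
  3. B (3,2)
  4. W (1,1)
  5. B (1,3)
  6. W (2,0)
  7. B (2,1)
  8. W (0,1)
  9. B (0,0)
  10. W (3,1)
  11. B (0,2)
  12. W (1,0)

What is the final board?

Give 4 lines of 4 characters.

Move 1: B@(3,3) -> caps B=0 W=0
Move 2: W@(0,3) -> caps B=0 W=0
Move 3: B@(3,2) -> caps B=0 W=0
Move 4: W@(1,1) -> caps B=0 W=0
Move 5: B@(1,3) -> caps B=0 W=0
Move 6: W@(2,0) -> caps B=0 W=0
Move 7: B@(2,1) -> caps B=0 W=0
Move 8: W@(0,1) -> caps B=0 W=0
Move 9: B@(0,0) -> caps B=0 W=0
Move 10: W@(3,1) -> caps B=0 W=0
Move 11: B@(0,2) -> caps B=1 W=0
Move 12: W@(1,0) -> caps B=1 W=1

Answer: .WB.
WW.B
WB..
.WBB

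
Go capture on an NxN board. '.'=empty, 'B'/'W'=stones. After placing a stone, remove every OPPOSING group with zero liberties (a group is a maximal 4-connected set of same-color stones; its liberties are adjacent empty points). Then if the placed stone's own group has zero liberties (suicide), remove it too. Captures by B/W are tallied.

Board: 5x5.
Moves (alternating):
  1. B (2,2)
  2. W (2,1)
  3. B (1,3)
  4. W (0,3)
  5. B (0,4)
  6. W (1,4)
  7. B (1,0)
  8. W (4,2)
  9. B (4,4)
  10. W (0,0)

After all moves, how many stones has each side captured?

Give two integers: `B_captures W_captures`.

Move 1: B@(2,2) -> caps B=0 W=0
Move 2: W@(2,1) -> caps B=0 W=0
Move 3: B@(1,3) -> caps B=0 W=0
Move 4: W@(0,3) -> caps B=0 W=0
Move 5: B@(0,4) -> caps B=0 W=0
Move 6: W@(1,4) -> caps B=0 W=1
Move 7: B@(1,0) -> caps B=0 W=1
Move 8: W@(4,2) -> caps B=0 W=1
Move 9: B@(4,4) -> caps B=0 W=1
Move 10: W@(0,0) -> caps B=0 W=1

Answer: 0 1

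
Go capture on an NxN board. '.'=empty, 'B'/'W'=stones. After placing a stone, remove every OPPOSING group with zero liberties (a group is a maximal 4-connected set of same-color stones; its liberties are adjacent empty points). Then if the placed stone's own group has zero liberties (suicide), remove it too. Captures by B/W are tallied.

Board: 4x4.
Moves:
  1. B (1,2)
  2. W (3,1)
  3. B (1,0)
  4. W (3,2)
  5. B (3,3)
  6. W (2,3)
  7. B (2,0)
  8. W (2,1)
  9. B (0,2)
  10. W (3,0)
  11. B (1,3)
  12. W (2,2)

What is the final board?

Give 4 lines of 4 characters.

Answer: ..B.
B.BB
BWWW
WWW.

Derivation:
Move 1: B@(1,2) -> caps B=0 W=0
Move 2: W@(3,1) -> caps B=0 W=0
Move 3: B@(1,0) -> caps B=0 W=0
Move 4: W@(3,2) -> caps B=0 W=0
Move 5: B@(3,3) -> caps B=0 W=0
Move 6: W@(2,3) -> caps B=0 W=1
Move 7: B@(2,0) -> caps B=0 W=1
Move 8: W@(2,1) -> caps B=0 W=1
Move 9: B@(0,2) -> caps B=0 W=1
Move 10: W@(3,0) -> caps B=0 W=1
Move 11: B@(1,3) -> caps B=0 W=1
Move 12: W@(2,2) -> caps B=0 W=1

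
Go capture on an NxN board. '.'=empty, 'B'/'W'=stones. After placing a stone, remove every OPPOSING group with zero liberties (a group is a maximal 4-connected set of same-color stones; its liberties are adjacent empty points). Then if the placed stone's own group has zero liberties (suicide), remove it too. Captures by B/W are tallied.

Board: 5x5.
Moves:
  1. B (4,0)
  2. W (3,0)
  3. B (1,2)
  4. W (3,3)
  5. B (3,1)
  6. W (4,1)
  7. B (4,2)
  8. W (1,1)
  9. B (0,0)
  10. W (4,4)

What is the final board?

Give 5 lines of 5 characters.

Move 1: B@(4,0) -> caps B=0 W=0
Move 2: W@(3,0) -> caps B=0 W=0
Move 3: B@(1,2) -> caps B=0 W=0
Move 4: W@(3,3) -> caps B=0 W=0
Move 5: B@(3,1) -> caps B=0 W=0
Move 6: W@(4,1) -> caps B=0 W=1
Move 7: B@(4,2) -> caps B=0 W=1
Move 8: W@(1,1) -> caps B=0 W=1
Move 9: B@(0,0) -> caps B=0 W=1
Move 10: W@(4,4) -> caps B=0 W=1

Answer: B....
.WB..
.....
WB.W.
.WB.W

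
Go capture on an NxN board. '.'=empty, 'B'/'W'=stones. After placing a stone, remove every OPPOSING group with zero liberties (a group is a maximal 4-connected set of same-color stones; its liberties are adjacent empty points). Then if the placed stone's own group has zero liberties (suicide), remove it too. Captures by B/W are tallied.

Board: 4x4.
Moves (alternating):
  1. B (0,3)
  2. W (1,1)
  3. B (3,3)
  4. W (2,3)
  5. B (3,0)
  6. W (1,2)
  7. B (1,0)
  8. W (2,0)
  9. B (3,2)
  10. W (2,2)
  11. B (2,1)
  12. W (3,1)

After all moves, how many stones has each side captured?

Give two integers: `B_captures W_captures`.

Move 1: B@(0,3) -> caps B=0 W=0
Move 2: W@(1,1) -> caps B=0 W=0
Move 3: B@(3,3) -> caps B=0 W=0
Move 4: W@(2,3) -> caps B=0 W=0
Move 5: B@(3,0) -> caps B=0 W=0
Move 6: W@(1,2) -> caps B=0 W=0
Move 7: B@(1,0) -> caps B=0 W=0
Move 8: W@(2,0) -> caps B=0 W=0
Move 9: B@(3,2) -> caps B=0 W=0
Move 10: W@(2,2) -> caps B=0 W=0
Move 11: B@(2,1) -> caps B=1 W=0
Move 12: W@(3,1) -> caps B=1 W=2

Answer: 1 2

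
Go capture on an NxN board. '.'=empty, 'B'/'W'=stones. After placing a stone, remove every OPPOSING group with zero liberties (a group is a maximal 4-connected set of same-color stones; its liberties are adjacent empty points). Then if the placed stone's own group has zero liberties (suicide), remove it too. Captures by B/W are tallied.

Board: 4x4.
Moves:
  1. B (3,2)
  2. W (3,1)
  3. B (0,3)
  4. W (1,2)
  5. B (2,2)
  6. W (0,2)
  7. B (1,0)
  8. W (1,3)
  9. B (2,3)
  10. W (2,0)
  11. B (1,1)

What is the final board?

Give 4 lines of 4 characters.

Move 1: B@(3,2) -> caps B=0 W=0
Move 2: W@(3,1) -> caps B=0 W=0
Move 3: B@(0,3) -> caps B=0 W=0
Move 4: W@(1,2) -> caps B=0 W=0
Move 5: B@(2,2) -> caps B=0 W=0
Move 6: W@(0,2) -> caps B=0 W=0
Move 7: B@(1,0) -> caps B=0 W=0
Move 8: W@(1,3) -> caps B=0 W=1
Move 9: B@(2,3) -> caps B=0 W=1
Move 10: W@(2,0) -> caps B=0 W=1
Move 11: B@(1,1) -> caps B=0 W=1

Answer: ..W.
BBWW
W.BB
.WB.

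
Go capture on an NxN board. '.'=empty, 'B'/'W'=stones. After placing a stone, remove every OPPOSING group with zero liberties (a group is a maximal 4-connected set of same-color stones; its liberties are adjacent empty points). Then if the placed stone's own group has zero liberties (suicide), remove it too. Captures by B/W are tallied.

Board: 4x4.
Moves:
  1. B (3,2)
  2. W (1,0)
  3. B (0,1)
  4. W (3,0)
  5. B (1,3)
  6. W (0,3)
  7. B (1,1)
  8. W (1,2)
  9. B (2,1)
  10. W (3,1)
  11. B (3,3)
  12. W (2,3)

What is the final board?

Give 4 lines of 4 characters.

Move 1: B@(3,2) -> caps B=0 W=0
Move 2: W@(1,0) -> caps B=0 W=0
Move 3: B@(0,1) -> caps B=0 W=0
Move 4: W@(3,0) -> caps B=0 W=0
Move 5: B@(1,3) -> caps B=0 W=0
Move 6: W@(0,3) -> caps B=0 W=0
Move 7: B@(1,1) -> caps B=0 W=0
Move 8: W@(1,2) -> caps B=0 W=0
Move 9: B@(2,1) -> caps B=0 W=0
Move 10: W@(3,1) -> caps B=0 W=0
Move 11: B@(3,3) -> caps B=0 W=0
Move 12: W@(2,3) -> caps B=0 W=1

Answer: .B.W
WBW.
.B.W
WWBB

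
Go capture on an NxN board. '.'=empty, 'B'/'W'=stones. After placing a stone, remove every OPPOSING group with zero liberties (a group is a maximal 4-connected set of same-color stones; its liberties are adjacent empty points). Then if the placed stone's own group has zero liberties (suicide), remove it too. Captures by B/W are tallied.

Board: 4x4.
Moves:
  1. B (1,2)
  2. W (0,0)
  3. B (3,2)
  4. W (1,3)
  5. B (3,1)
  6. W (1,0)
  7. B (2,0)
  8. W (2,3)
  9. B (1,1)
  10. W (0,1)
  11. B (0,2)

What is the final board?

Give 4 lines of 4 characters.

Answer: ..B.
.BBW
B..W
.BB.

Derivation:
Move 1: B@(1,2) -> caps B=0 W=0
Move 2: W@(0,0) -> caps B=0 W=0
Move 3: B@(3,2) -> caps B=0 W=0
Move 4: W@(1,3) -> caps B=0 W=0
Move 5: B@(3,1) -> caps B=0 W=0
Move 6: W@(1,0) -> caps B=0 W=0
Move 7: B@(2,0) -> caps B=0 W=0
Move 8: W@(2,3) -> caps B=0 W=0
Move 9: B@(1,1) -> caps B=0 W=0
Move 10: W@(0,1) -> caps B=0 W=0
Move 11: B@(0,2) -> caps B=3 W=0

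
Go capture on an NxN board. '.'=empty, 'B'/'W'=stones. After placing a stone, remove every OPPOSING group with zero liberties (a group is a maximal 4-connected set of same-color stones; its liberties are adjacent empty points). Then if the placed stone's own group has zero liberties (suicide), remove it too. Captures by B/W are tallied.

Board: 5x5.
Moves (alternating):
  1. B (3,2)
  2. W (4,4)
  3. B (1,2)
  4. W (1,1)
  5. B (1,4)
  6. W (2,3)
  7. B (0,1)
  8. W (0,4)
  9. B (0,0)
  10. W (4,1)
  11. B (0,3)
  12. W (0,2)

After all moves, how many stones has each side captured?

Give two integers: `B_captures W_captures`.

Answer: 1 0

Derivation:
Move 1: B@(3,2) -> caps B=0 W=0
Move 2: W@(4,4) -> caps B=0 W=0
Move 3: B@(1,2) -> caps B=0 W=0
Move 4: W@(1,1) -> caps B=0 W=0
Move 5: B@(1,4) -> caps B=0 W=0
Move 6: W@(2,3) -> caps B=0 W=0
Move 7: B@(0,1) -> caps B=0 W=0
Move 8: W@(0,4) -> caps B=0 W=0
Move 9: B@(0,0) -> caps B=0 W=0
Move 10: W@(4,1) -> caps B=0 W=0
Move 11: B@(0,3) -> caps B=1 W=0
Move 12: W@(0,2) -> caps B=1 W=0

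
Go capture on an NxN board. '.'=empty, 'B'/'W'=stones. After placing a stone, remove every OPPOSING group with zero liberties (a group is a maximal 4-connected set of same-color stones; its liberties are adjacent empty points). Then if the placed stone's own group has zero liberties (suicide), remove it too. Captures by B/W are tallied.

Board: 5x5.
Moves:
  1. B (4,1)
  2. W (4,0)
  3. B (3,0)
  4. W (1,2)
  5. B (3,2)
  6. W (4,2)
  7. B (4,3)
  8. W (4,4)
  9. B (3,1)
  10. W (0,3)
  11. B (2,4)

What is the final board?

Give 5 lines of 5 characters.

Move 1: B@(4,1) -> caps B=0 W=0
Move 2: W@(4,0) -> caps B=0 W=0
Move 3: B@(3,0) -> caps B=1 W=0
Move 4: W@(1,2) -> caps B=1 W=0
Move 5: B@(3,2) -> caps B=1 W=0
Move 6: W@(4,2) -> caps B=1 W=0
Move 7: B@(4,3) -> caps B=2 W=0
Move 8: W@(4,4) -> caps B=2 W=0
Move 9: B@(3,1) -> caps B=2 W=0
Move 10: W@(0,3) -> caps B=2 W=0
Move 11: B@(2,4) -> caps B=2 W=0

Answer: ...W.
..W..
....B
BBB..
.B.BW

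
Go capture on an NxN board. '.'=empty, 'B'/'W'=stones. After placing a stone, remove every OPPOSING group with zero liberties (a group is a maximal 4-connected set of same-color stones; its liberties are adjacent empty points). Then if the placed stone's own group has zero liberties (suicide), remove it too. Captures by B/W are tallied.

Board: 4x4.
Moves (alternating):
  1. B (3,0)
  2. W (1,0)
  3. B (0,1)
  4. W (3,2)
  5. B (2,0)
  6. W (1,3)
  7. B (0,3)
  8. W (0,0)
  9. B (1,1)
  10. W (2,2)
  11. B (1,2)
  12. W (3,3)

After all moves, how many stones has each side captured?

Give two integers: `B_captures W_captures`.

Answer: 2 0

Derivation:
Move 1: B@(3,0) -> caps B=0 W=0
Move 2: W@(1,0) -> caps B=0 W=0
Move 3: B@(0,1) -> caps B=0 W=0
Move 4: W@(3,2) -> caps B=0 W=0
Move 5: B@(2,0) -> caps B=0 W=0
Move 6: W@(1,3) -> caps B=0 W=0
Move 7: B@(0,3) -> caps B=0 W=0
Move 8: W@(0,0) -> caps B=0 W=0
Move 9: B@(1,1) -> caps B=2 W=0
Move 10: W@(2,2) -> caps B=2 W=0
Move 11: B@(1,2) -> caps B=2 W=0
Move 12: W@(3,3) -> caps B=2 W=0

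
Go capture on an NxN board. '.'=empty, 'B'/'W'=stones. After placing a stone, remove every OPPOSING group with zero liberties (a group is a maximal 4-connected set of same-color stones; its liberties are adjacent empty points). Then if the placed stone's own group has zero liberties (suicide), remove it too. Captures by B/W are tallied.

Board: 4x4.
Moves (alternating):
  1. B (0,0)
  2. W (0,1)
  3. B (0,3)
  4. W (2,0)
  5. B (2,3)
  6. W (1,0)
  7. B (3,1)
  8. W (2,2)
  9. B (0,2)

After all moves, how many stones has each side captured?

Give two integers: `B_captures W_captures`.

Answer: 0 1

Derivation:
Move 1: B@(0,0) -> caps B=0 W=0
Move 2: W@(0,1) -> caps B=0 W=0
Move 3: B@(0,3) -> caps B=0 W=0
Move 4: W@(2,0) -> caps B=0 W=0
Move 5: B@(2,3) -> caps B=0 W=0
Move 6: W@(1,0) -> caps B=0 W=1
Move 7: B@(3,1) -> caps B=0 W=1
Move 8: W@(2,2) -> caps B=0 W=1
Move 9: B@(0,2) -> caps B=0 W=1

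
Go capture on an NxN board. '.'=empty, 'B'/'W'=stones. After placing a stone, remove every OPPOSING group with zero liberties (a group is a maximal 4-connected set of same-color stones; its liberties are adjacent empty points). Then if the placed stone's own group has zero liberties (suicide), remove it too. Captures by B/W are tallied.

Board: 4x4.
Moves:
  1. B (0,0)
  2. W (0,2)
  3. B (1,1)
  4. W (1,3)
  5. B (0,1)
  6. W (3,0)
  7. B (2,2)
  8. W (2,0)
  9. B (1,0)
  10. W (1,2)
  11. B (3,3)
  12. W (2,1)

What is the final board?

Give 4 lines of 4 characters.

Move 1: B@(0,0) -> caps B=0 W=0
Move 2: W@(0,2) -> caps B=0 W=0
Move 3: B@(1,1) -> caps B=0 W=0
Move 4: W@(1,3) -> caps B=0 W=0
Move 5: B@(0,1) -> caps B=0 W=0
Move 6: W@(3,0) -> caps B=0 W=0
Move 7: B@(2,2) -> caps B=0 W=0
Move 8: W@(2,0) -> caps B=0 W=0
Move 9: B@(1,0) -> caps B=0 W=0
Move 10: W@(1,2) -> caps B=0 W=0
Move 11: B@(3,3) -> caps B=0 W=0
Move 12: W@(2,1) -> caps B=0 W=4

Answer: ..W.
..WW
WWB.
W..B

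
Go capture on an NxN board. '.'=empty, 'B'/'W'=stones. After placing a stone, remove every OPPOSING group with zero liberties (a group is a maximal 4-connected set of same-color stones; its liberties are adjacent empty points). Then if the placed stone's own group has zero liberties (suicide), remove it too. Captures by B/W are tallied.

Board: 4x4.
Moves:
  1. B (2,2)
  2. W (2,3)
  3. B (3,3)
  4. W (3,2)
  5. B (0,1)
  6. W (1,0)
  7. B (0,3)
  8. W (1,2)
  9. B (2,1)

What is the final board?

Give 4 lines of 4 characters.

Answer: .B.B
W.W.
.BBW
..W.

Derivation:
Move 1: B@(2,2) -> caps B=0 W=0
Move 2: W@(2,3) -> caps B=0 W=0
Move 3: B@(3,3) -> caps B=0 W=0
Move 4: W@(3,2) -> caps B=0 W=1
Move 5: B@(0,1) -> caps B=0 W=1
Move 6: W@(1,0) -> caps B=0 W=1
Move 7: B@(0,3) -> caps B=0 W=1
Move 8: W@(1,2) -> caps B=0 W=1
Move 9: B@(2,1) -> caps B=0 W=1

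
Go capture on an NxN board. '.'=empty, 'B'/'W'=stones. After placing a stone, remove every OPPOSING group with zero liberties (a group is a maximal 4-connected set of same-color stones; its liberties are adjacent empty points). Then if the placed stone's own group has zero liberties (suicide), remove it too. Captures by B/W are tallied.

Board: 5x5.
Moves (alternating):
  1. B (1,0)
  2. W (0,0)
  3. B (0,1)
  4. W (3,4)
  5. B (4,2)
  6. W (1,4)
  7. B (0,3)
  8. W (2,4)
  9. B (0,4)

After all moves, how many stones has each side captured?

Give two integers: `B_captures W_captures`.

Answer: 1 0

Derivation:
Move 1: B@(1,0) -> caps B=0 W=0
Move 2: W@(0,0) -> caps B=0 W=0
Move 3: B@(0,1) -> caps B=1 W=0
Move 4: W@(3,4) -> caps B=1 W=0
Move 5: B@(4,2) -> caps B=1 W=0
Move 6: W@(1,4) -> caps B=1 W=0
Move 7: B@(0,3) -> caps B=1 W=0
Move 8: W@(2,4) -> caps B=1 W=0
Move 9: B@(0,4) -> caps B=1 W=0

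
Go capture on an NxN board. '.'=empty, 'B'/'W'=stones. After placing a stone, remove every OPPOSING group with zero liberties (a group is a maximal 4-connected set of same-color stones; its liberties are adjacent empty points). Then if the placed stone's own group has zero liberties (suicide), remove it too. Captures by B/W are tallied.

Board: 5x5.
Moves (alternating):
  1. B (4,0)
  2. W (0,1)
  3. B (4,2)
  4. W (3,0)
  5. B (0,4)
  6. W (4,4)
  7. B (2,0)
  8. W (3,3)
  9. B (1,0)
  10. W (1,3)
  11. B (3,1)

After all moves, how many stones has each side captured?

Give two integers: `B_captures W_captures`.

Move 1: B@(4,0) -> caps B=0 W=0
Move 2: W@(0,1) -> caps B=0 W=0
Move 3: B@(4,2) -> caps B=0 W=0
Move 4: W@(3,0) -> caps B=0 W=0
Move 5: B@(0,4) -> caps B=0 W=0
Move 6: W@(4,4) -> caps B=0 W=0
Move 7: B@(2,0) -> caps B=0 W=0
Move 8: W@(3,3) -> caps B=0 W=0
Move 9: B@(1,0) -> caps B=0 W=0
Move 10: W@(1,3) -> caps B=0 W=0
Move 11: B@(3,1) -> caps B=1 W=0

Answer: 1 0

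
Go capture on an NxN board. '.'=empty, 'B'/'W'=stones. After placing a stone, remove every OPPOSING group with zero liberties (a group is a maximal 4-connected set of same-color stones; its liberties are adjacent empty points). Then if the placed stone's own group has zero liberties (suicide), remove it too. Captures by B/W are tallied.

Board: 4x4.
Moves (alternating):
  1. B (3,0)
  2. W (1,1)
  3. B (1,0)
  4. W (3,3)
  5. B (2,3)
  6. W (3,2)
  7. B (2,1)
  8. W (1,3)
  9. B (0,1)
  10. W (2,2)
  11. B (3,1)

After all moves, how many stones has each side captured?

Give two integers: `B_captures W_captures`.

Move 1: B@(3,0) -> caps B=0 W=0
Move 2: W@(1,1) -> caps B=0 W=0
Move 3: B@(1,0) -> caps B=0 W=0
Move 4: W@(3,3) -> caps B=0 W=0
Move 5: B@(2,3) -> caps B=0 W=0
Move 6: W@(3,2) -> caps B=0 W=0
Move 7: B@(2,1) -> caps B=0 W=0
Move 8: W@(1,3) -> caps B=0 W=0
Move 9: B@(0,1) -> caps B=0 W=0
Move 10: W@(2,2) -> caps B=0 W=1
Move 11: B@(3,1) -> caps B=0 W=1

Answer: 0 1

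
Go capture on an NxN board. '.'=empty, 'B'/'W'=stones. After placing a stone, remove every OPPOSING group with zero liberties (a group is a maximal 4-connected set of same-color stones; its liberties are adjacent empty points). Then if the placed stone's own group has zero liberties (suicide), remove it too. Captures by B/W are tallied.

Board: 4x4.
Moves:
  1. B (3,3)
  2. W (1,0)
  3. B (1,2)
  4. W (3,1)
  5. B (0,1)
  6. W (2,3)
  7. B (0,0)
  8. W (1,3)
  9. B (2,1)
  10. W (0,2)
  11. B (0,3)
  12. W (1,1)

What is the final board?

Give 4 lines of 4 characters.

Move 1: B@(3,3) -> caps B=0 W=0
Move 2: W@(1,0) -> caps B=0 W=0
Move 3: B@(1,2) -> caps B=0 W=0
Move 4: W@(3,1) -> caps B=0 W=0
Move 5: B@(0,1) -> caps B=0 W=0
Move 6: W@(2,3) -> caps B=0 W=0
Move 7: B@(0,0) -> caps B=0 W=0
Move 8: W@(1,3) -> caps B=0 W=0
Move 9: B@(2,1) -> caps B=0 W=0
Move 10: W@(0,2) -> caps B=0 W=0
Move 11: B@(0,3) -> caps B=1 W=0
Move 12: W@(1,1) -> caps B=1 W=0

Answer: BB.B
WWBW
.B.W
.W.B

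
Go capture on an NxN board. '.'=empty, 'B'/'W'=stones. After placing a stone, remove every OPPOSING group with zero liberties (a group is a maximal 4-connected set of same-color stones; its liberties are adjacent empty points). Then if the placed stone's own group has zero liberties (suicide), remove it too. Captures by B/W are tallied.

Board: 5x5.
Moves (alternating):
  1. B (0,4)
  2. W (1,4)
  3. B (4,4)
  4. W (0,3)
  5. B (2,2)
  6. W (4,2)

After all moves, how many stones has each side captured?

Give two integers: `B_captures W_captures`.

Answer: 0 1

Derivation:
Move 1: B@(0,4) -> caps B=0 W=0
Move 2: W@(1,4) -> caps B=0 W=0
Move 3: B@(4,4) -> caps B=0 W=0
Move 4: W@(0,3) -> caps B=0 W=1
Move 5: B@(2,2) -> caps B=0 W=1
Move 6: W@(4,2) -> caps B=0 W=1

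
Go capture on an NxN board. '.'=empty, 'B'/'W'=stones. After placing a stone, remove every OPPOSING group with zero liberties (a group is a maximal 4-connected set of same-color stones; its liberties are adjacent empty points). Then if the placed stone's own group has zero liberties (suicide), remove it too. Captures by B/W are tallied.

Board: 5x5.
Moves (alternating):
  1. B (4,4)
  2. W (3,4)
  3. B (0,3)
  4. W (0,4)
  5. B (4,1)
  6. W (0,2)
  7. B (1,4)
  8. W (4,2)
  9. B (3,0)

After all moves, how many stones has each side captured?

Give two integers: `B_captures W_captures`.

Move 1: B@(4,4) -> caps B=0 W=0
Move 2: W@(3,4) -> caps B=0 W=0
Move 3: B@(0,3) -> caps B=0 W=0
Move 4: W@(0,4) -> caps B=0 W=0
Move 5: B@(4,1) -> caps B=0 W=0
Move 6: W@(0,2) -> caps B=0 W=0
Move 7: B@(1,4) -> caps B=1 W=0
Move 8: W@(4,2) -> caps B=1 W=0
Move 9: B@(3,0) -> caps B=1 W=0

Answer: 1 0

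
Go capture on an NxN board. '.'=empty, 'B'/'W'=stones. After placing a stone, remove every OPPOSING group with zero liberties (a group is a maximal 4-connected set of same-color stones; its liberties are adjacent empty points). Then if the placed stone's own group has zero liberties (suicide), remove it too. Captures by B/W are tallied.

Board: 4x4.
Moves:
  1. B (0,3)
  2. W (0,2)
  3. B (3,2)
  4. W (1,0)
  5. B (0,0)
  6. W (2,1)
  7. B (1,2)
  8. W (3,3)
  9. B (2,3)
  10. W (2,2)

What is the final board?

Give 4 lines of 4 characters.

Answer: B.WB
W.B.
.WWB
..B.

Derivation:
Move 1: B@(0,3) -> caps B=0 W=0
Move 2: W@(0,2) -> caps B=0 W=0
Move 3: B@(3,2) -> caps B=0 W=0
Move 4: W@(1,0) -> caps B=0 W=0
Move 5: B@(0,0) -> caps B=0 W=0
Move 6: W@(2,1) -> caps B=0 W=0
Move 7: B@(1,2) -> caps B=0 W=0
Move 8: W@(3,3) -> caps B=0 W=0
Move 9: B@(2,3) -> caps B=1 W=0
Move 10: W@(2,2) -> caps B=1 W=0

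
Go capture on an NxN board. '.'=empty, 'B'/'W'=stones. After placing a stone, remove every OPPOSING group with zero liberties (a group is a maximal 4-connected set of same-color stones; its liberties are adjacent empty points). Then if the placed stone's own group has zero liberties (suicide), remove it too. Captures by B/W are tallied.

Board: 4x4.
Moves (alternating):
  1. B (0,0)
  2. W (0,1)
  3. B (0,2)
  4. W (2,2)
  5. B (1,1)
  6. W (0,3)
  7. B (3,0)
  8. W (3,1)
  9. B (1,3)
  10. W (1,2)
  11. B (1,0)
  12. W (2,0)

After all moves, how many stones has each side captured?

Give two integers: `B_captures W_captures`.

Answer: 2 1

Derivation:
Move 1: B@(0,0) -> caps B=0 W=0
Move 2: W@(0,1) -> caps B=0 W=0
Move 3: B@(0,2) -> caps B=0 W=0
Move 4: W@(2,2) -> caps B=0 W=0
Move 5: B@(1,1) -> caps B=1 W=0
Move 6: W@(0,3) -> caps B=1 W=0
Move 7: B@(3,0) -> caps B=1 W=0
Move 8: W@(3,1) -> caps B=1 W=0
Move 9: B@(1,3) -> caps B=2 W=0
Move 10: W@(1,2) -> caps B=2 W=0
Move 11: B@(1,0) -> caps B=2 W=0
Move 12: W@(2,0) -> caps B=2 W=1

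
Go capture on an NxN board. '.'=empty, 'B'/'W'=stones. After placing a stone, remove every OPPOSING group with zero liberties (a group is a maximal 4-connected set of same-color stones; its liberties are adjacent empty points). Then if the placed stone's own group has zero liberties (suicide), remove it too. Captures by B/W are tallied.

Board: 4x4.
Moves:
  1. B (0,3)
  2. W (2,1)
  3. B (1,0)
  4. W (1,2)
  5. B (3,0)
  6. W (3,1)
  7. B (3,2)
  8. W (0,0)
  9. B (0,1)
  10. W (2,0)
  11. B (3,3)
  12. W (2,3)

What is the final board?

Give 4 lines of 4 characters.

Answer: .B.B
B.W.
WW.W
.WBB

Derivation:
Move 1: B@(0,3) -> caps B=0 W=0
Move 2: W@(2,1) -> caps B=0 W=0
Move 3: B@(1,0) -> caps B=0 W=0
Move 4: W@(1,2) -> caps B=0 W=0
Move 5: B@(3,0) -> caps B=0 W=0
Move 6: W@(3,1) -> caps B=0 W=0
Move 7: B@(3,2) -> caps B=0 W=0
Move 8: W@(0,0) -> caps B=0 W=0
Move 9: B@(0,1) -> caps B=1 W=0
Move 10: W@(2,0) -> caps B=1 W=1
Move 11: B@(3,3) -> caps B=1 W=1
Move 12: W@(2,3) -> caps B=1 W=1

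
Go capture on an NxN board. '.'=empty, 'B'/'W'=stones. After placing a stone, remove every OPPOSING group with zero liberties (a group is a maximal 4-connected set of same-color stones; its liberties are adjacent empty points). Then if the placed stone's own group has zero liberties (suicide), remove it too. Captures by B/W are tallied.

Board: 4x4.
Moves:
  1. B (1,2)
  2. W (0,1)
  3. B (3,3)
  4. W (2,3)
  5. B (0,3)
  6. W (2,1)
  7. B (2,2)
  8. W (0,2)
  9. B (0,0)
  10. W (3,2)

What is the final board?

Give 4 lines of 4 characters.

Answer: BWWB
..B.
.WBW
..W.

Derivation:
Move 1: B@(1,2) -> caps B=0 W=0
Move 2: W@(0,1) -> caps B=0 W=0
Move 3: B@(3,3) -> caps B=0 W=0
Move 4: W@(2,3) -> caps B=0 W=0
Move 5: B@(0,3) -> caps B=0 W=0
Move 6: W@(2,1) -> caps B=0 W=0
Move 7: B@(2,2) -> caps B=0 W=0
Move 8: W@(0,2) -> caps B=0 W=0
Move 9: B@(0,0) -> caps B=0 W=0
Move 10: W@(3,2) -> caps B=0 W=1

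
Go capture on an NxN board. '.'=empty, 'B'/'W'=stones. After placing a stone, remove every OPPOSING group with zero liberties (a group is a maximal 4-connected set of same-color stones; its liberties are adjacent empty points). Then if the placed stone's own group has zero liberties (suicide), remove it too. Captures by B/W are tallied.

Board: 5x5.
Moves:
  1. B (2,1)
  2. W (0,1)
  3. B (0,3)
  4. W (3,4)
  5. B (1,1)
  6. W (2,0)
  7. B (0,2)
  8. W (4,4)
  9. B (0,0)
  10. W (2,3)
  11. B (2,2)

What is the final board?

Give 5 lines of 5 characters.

Move 1: B@(2,1) -> caps B=0 W=0
Move 2: W@(0,1) -> caps B=0 W=0
Move 3: B@(0,3) -> caps B=0 W=0
Move 4: W@(3,4) -> caps B=0 W=0
Move 5: B@(1,1) -> caps B=0 W=0
Move 6: W@(2,0) -> caps B=0 W=0
Move 7: B@(0,2) -> caps B=0 W=0
Move 8: W@(4,4) -> caps B=0 W=0
Move 9: B@(0,0) -> caps B=1 W=0
Move 10: W@(2,3) -> caps B=1 W=0
Move 11: B@(2,2) -> caps B=1 W=0

Answer: B.BB.
.B...
WBBW.
....W
....W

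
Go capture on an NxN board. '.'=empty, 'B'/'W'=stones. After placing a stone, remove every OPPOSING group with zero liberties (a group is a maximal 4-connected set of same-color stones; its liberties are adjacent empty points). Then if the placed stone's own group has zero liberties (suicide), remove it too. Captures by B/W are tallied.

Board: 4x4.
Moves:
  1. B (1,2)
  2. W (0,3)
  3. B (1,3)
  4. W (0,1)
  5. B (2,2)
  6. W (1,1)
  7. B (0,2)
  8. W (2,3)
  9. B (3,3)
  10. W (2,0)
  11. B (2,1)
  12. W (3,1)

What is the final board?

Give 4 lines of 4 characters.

Answer: .WB.
.WBB
WBB.
.W.B

Derivation:
Move 1: B@(1,2) -> caps B=0 W=0
Move 2: W@(0,3) -> caps B=0 W=0
Move 3: B@(1,3) -> caps B=0 W=0
Move 4: W@(0,1) -> caps B=0 W=0
Move 5: B@(2,2) -> caps B=0 W=0
Move 6: W@(1,1) -> caps B=0 W=0
Move 7: B@(0,2) -> caps B=1 W=0
Move 8: W@(2,3) -> caps B=1 W=0
Move 9: B@(3,3) -> caps B=2 W=0
Move 10: W@(2,0) -> caps B=2 W=0
Move 11: B@(2,1) -> caps B=2 W=0
Move 12: W@(3,1) -> caps B=2 W=0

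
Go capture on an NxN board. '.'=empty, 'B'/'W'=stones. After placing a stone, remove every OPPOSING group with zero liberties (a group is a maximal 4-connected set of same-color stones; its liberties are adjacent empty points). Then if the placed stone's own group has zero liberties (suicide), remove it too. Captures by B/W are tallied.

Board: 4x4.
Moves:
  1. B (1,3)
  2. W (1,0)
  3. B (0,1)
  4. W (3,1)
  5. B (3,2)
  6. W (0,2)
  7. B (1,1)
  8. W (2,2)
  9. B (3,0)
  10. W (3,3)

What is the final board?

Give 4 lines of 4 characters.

Move 1: B@(1,3) -> caps B=0 W=0
Move 2: W@(1,0) -> caps B=0 W=0
Move 3: B@(0,1) -> caps B=0 W=0
Move 4: W@(3,1) -> caps B=0 W=0
Move 5: B@(3,2) -> caps B=0 W=0
Move 6: W@(0,2) -> caps B=0 W=0
Move 7: B@(1,1) -> caps B=0 W=0
Move 8: W@(2,2) -> caps B=0 W=0
Move 9: B@(3,0) -> caps B=0 W=0
Move 10: W@(3,3) -> caps B=0 W=1

Answer: .BW.
WB.B
..W.
BW.W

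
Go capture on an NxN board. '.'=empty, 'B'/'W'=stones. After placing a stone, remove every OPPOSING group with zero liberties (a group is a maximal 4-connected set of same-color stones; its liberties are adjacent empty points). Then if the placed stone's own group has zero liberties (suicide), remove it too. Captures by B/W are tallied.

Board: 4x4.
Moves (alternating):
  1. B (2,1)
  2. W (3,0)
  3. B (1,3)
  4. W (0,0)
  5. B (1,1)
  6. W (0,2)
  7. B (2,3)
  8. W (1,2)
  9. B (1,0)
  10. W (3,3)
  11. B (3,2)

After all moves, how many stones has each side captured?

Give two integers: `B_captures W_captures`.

Move 1: B@(2,1) -> caps B=0 W=0
Move 2: W@(3,0) -> caps B=0 W=0
Move 3: B@(1,3) -> caps B=0 W=0
Move 4: W@(0,0) -> caps B=0 W=0
Move 5: B@(1,1) -> caps B=0 W=0
Move 6: W@(0,2) -> caps B=0 W=0
Move 7: B@(2,3) -> caps B=0 W=0
Move 8: W@(1,2) -> caps B=0 W=0
Move 9: B@(1,0) -> caps B=0 W=0
Move 10: W@(3,3) -> caps B=0 W=0
Move 11: B@(3,2) -> caps B=1 W=0

Answer: 1 0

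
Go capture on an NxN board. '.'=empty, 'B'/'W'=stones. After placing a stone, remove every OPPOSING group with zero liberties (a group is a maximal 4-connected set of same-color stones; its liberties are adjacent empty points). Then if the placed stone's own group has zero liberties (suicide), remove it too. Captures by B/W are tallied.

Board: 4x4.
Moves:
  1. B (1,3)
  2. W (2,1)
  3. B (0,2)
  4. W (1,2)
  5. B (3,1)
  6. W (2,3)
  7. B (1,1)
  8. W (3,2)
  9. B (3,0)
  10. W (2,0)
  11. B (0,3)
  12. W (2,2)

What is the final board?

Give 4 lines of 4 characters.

Answer: ..BB
.BWB
WWWW
..W.

Derivation:
Move 1: B@(1,3) -> caps B=0 W=0
Move 2: W@(2,1) -> caps B=0 W=0
Move 3: B@(0,2) -> caps B=0 W=0
Move 4: W@(1,2) -> caps B=0 W=0
Move 5: B@(3,1) -> caps B=0 W=0
Move 6: W@(2,3) -> caps B=0 W=0
Move 7: B@(1,1) -> caps B=0 W=0
Move 8: W@(3,2) -> caps B=0 W=0
Move 9: B@(3,0) -> caps B=0 W=0
Move 10: W@(2,0) -> caps B=0 W=2
Move 11: B@(0,3) -> caps B=0 W=2
Move 12: W@(2,2) -> caps B=0 W=2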